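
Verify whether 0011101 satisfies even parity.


Number of 1s: 4

Yes, parity is correct (4 ones)


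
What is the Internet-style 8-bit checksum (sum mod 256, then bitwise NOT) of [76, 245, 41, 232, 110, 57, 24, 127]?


Sum = 912 mod 256 = 144
Complement = 111

111


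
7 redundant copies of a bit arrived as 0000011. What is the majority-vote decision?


Ones: 2 out of 7
Threshold: 4

0 (2/7 voted 1)


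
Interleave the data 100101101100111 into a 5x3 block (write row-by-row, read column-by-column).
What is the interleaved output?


Matrix:
  100
  101
  101
  100
  111
Read columns: 111110000101101

111110000101101


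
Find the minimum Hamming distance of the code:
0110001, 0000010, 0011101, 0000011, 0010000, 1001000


Comparing all pairs, minimum distance: 1
Can detect 0 errors, correct 0 errors

1


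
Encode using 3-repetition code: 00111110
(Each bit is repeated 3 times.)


Each bit -> 3 copies

000000111111111111111000


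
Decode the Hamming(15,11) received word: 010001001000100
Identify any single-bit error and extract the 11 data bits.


Syndrome = 0: no error detected

Data: 00101000100 (no errors)


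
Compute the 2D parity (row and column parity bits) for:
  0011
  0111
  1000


Row parities: 011
Column parities: 1100

Row P: 011, Col P: 1100, Corner: 0


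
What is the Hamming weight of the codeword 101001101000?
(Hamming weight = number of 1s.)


Counting 1s in 101001101000

5


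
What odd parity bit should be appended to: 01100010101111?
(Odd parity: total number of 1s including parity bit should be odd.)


Number of 1s in data: 8
Parity bit: 1

1


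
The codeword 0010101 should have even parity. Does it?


Number of 1s: 3

No, parity error (3 ones)


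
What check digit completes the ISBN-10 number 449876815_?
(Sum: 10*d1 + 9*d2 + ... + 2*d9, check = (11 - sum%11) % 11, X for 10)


Weighted sum: 321
321 mod 11 = 2

Check digit: 9


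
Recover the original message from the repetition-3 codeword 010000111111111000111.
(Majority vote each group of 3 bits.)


Groups: 010, 000, 111, 111, 111, 000, 111
Majority votes: 0011101

0011101


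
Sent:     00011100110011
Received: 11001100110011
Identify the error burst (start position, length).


XOR: 11010000000000

Burst at position 0, length 4


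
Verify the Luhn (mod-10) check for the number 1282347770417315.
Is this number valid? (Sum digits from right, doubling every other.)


Luhn sum = 64
64 mod 10 = 4

Invalid (Luhn sum mod 10 = 4)


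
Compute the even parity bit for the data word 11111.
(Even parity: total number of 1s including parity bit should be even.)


Number of 1s in data: 5
Parity bit: 1

1


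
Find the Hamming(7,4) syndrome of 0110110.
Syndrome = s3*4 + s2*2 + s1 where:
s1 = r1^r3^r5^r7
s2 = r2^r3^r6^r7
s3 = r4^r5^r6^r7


s1=0, s2=1, s3=0

Syndrome = 2 (error at position 2)


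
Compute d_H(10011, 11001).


XOR: 01010
Count of 1s: 2

2


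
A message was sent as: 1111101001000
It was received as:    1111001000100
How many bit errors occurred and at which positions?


XOR: 0000100001100

3 error(s) at position(s): 4, 9, 10


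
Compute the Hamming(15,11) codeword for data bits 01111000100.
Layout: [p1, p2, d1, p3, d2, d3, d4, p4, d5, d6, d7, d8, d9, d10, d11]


Parity bits: p1=0, p2=0, p3=0, p4=0

000011101000100


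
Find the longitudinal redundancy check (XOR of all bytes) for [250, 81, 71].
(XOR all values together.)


XOR chain: 250 ^ 81 ^ 71 = 236

236


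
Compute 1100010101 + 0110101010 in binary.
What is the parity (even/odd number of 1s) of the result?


1100010101 = 789
0110101010 = 426
Sum = 1215 = 10010111111
1s count = 8

even parity (8 ones in 10010111111)


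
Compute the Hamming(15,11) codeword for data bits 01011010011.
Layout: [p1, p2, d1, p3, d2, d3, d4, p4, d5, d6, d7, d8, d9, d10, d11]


Parity bits: p1=1, p2=0, p3=0, p4=0

100010101010011


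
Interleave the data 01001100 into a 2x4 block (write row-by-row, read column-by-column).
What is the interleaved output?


Matrix:
  0100
  1100
Read columns: 01110000

01110000


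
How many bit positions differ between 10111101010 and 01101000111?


XOR: 11010101101
Count of 1s: 7

7


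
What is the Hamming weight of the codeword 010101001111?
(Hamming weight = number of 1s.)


Counting 1s in 010101001111

7


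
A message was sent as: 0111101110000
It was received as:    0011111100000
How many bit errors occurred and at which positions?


XOR: 0100010010000

3 error(s) at position(s): 1, 5, 8


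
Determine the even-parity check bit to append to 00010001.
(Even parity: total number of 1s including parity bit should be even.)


Number of 1s in data: 2
Parity bit: 0

0


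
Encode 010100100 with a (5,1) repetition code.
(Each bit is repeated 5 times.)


Each bit -> 5 copies

000001111100000111110000000000111110000000000


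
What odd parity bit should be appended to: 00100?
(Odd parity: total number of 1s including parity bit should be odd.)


Number of 1s in data: 1
Parity bit: 0

0


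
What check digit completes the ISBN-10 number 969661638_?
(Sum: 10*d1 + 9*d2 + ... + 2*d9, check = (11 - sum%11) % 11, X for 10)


Weighted sum: 348
348 mod 11 = 7

Check digit: 4


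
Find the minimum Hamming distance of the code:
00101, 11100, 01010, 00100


Comparing all pairs, minimum distance: 1
Can detect 0 errors, correct 0 errors

1


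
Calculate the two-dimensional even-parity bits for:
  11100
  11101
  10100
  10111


Row parities: 1000
Column parities: 00010

Row P: 1000, Col P: 00010, Corner: 1


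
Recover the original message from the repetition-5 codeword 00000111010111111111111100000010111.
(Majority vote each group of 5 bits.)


Groups: 00000, 11101, 01111, 11111, 11110, 00000, 10111
Majority votes: 0111101

0111101


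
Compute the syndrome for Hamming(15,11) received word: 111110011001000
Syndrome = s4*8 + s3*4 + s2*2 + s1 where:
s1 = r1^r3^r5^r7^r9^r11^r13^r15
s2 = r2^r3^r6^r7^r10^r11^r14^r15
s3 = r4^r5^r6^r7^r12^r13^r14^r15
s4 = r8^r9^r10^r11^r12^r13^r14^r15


s1=0, s2=0, s3=1, s4=1

Syndrome = 12 (error at position 12)


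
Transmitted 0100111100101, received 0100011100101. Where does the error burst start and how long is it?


XOR: 0000100000000

Burst at position 4, length 1


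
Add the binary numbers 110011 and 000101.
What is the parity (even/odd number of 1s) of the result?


110011 = 51
000101 = 5
Sum = 56 = 111000
1s count = 3

odd parity (3 ones in 111000)


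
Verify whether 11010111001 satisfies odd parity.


Number of 1s: 7

Yes, parity is correct (7 ones)


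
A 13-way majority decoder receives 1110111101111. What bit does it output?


Ones: 11 out of 13
Threshold: 7

1 (11/13 voted 1)


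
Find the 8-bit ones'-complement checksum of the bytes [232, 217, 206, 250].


Sum = 905 mod 256 = 137
Complement = 118

118


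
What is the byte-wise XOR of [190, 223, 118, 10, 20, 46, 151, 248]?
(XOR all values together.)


XOR chain: 190 ^ 223 ^ 118 ^ 10 ^ 20 ^ 46 ^ 151 ^ 248 = 72

72


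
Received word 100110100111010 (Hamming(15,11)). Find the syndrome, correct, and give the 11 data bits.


Syndrome = 4: error at position 4

Data: 01010111010 (corrected bit 4)


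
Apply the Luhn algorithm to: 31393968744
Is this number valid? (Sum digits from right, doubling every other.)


Luhn sum = 61
61 mod 10 = 1

Invalid (Luhn sum mod 10 = 1)


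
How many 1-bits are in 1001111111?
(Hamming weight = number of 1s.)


Counting 1s in 1001111111

8


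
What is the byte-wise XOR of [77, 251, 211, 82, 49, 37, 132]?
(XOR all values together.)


XOR chain: 77 ^ 251 ^ 211 ^ 82 ^ 49 ^ 37 ^ 132 = 167

167


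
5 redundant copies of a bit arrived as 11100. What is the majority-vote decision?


Ones: 3 out of 5
Threshold: 3

1 (3/5 voted 1)


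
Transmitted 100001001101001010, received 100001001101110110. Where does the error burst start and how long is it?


XOR: 000000000000111100

Burst at position 12, length 4


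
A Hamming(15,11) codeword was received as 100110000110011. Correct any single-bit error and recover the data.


Syndrome = 0: no error detected

Data: 01000110011 (no errors)


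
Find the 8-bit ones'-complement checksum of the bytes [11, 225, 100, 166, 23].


Sum = 525 mod 256 = 13
Complement = 242

242


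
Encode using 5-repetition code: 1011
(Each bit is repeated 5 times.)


Each bit -> 5 copies

11111000001111111111


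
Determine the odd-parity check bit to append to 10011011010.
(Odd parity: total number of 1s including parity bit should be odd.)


Number of 1s in data: 6
Parity bit: 1

1


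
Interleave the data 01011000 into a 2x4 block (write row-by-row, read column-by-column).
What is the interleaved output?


Matrix:
  0101
  1000
Read columns: 01100010

01100010


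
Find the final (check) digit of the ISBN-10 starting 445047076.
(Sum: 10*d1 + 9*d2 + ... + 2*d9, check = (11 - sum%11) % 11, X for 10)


Weighted sum: 208
208 mod 11 = 10

Check digit: 1


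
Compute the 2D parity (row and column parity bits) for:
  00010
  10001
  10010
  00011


Row parities: 1000
Column parities: 00010

Row P: 1000, Col P: 00010, Corner: 1


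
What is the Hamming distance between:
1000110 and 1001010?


XOR: 0001100
Count of 1s: 2

2


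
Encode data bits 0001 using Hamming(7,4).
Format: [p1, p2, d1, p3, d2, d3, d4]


Parity bits: p1=1, p2=1, p3=1

1101001


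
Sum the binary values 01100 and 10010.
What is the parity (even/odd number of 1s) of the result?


01100 = 12
10010 = 18
Sum = 30 = 11110
1s count = 4

even parity (4 ones in 11110)


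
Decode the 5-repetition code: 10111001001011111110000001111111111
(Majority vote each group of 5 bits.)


Groups: 10111, 00100, 10111, 11110, 00000, 11111, 11111
Majority votes: 1011011

1011011


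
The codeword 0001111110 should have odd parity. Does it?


Number of 1s: 6

No, parity error (6 ones)


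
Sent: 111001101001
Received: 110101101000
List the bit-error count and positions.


XOR: 001100000001

3 error(s) at position(s): 2, 3, 11


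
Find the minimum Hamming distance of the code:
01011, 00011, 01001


Comparing all pairs, minimum distance: 1
Can detect 0 errors, correct 0 errors

1


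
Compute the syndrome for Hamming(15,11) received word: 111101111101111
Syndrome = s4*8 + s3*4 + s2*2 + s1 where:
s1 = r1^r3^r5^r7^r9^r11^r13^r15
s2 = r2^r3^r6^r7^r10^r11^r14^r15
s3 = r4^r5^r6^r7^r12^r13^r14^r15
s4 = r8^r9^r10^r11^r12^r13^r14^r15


s1=0, s2=1, s3=1, s4=1

Syndrome = 14 (error at position 14)


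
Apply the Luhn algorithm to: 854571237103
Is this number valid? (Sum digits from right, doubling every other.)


Luhn sum = 47
47 mod 10 = 7

Invalid (Luhn sum mod 10 = 7)


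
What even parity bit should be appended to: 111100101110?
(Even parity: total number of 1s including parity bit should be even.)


Number of 1s in data: 8
Parity bit: 0

0


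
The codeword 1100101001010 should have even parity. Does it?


Number of 1s: 6

Yes, parity is correct (6 ones)


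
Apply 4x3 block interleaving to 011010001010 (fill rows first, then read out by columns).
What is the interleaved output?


Matrix:
  011
  010
  001
  010
Read columns: 000011011010

000011011010


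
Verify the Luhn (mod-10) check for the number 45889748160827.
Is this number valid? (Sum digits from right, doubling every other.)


Luhn sum = 87
87 mod 10 = 7

Invalid (Luhn sum mod 10 = 7)


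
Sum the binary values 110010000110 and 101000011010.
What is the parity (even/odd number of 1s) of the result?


110010000110 = 3206
101000011010 = 2586
Sum = 5792 = 1011010100000
1s count = 5

odd parity (5 ones in 1011010100000)


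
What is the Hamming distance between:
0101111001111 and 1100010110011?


XOR: 1001101111100
Count of 1s: 8

8


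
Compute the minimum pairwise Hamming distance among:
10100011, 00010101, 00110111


Comparing all pairs, minimum distance: 2
Can detect 1 errors, correct 0 errors

2


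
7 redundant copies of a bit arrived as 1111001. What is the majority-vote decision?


Ones: 5 out of 7
Threshold: 4

1 (5/7 voted 1)


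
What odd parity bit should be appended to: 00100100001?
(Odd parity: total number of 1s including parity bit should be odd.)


Number of 1s in data: 3
Parity bit: 0

0


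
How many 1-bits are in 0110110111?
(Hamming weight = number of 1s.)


Counting 1s in 0110110111

7


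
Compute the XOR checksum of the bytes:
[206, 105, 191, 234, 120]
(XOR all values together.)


XOR chain: 206 ^ 105 ^ 191 ^ 234 ^ 120 = 138

138


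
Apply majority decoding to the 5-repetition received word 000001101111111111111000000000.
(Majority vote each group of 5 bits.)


Groups: 00000, 11011, 11111, 11111, 10000, 00000
Majority votes: 011100

011100


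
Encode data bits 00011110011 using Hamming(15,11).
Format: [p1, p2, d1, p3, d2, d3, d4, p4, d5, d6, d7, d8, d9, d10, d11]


Parity bits: p1=0, p2=1, p3=1, p4=1

010100111110011


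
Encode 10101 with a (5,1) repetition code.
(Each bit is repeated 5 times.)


Each bit -> 5 copies

1111100000111110000011111


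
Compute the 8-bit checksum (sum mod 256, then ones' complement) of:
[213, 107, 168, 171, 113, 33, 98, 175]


Sum = 1078 mod 256 = 54
Complement = 201

201


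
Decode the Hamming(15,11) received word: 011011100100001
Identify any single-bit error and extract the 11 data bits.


Syndrome = 0: no error detected

Data: 11110100001 (no errors)


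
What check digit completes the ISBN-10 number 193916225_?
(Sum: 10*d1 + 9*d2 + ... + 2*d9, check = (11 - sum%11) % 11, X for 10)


Weighted sum: 238
238 mod 11 = 7

Check digit: 4


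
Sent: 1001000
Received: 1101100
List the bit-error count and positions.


XOR: 0100100

2 error(s) at position(s): 1, 4


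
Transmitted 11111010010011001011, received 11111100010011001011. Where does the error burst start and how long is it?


XOR: 00000110000000000000

Burst at position 5, length 2


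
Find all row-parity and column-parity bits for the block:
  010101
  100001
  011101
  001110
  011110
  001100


Row parities: 100100
Column parities: 110101

Row P: 100100, Col P: 110101, Corner: 0


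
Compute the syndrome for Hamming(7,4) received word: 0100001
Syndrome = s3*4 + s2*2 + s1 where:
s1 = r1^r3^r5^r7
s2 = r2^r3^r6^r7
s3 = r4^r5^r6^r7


s1=1, s2=0, s3=1

Syndrome = 5 (error at position 5)


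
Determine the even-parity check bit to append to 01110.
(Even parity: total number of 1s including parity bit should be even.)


Number of 1s in data: 3
Parity bit: 1

1


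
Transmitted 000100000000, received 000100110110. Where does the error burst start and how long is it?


XOR: 000000110110

Burst at position 6, length 5


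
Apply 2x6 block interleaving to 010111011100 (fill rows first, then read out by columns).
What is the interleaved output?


Matrix:
  010111
  011100
Read columns: 001101111010

001101111010


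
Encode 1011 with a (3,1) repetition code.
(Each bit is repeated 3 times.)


Each bit -> 3 copies

111000111111


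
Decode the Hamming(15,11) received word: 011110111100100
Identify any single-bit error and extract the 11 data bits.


Syndrome = 1: error at position 1

Data: 11011100100 (corrected bit 1)


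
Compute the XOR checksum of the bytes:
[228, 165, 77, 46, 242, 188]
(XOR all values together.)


XOR chain: 228 ^ 165 ^ 77 ^ 46 ^ 242 ^ 188 = 108

108


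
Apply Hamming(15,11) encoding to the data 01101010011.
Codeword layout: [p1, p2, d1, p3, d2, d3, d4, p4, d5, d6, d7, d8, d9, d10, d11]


Parity bits: p1=0, p2=0, p3=0, p4=0

000011001010011


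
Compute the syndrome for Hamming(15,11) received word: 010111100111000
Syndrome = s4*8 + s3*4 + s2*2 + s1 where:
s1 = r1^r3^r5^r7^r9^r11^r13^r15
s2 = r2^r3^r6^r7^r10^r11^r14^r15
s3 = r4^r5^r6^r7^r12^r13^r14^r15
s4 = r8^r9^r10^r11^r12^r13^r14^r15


s1=1, s2=1, s3=1, s4=1

Syndrome = 15 (error at position 15)


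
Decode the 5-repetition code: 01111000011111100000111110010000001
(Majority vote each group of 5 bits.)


Groups: 01111, 00001, 11111, 00000, 11111, 00100, 00001
Majority votes: 1010100

1010100


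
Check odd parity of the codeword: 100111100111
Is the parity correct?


Number of 1s: 8

No, parity error (8 ones)


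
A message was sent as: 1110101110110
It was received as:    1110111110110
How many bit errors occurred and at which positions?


XOR: 0000010000000

1 error(s) at position(s): 5


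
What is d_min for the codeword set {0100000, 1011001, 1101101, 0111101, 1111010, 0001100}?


Comparing all pairs, minimum distance: 2
Can detect 1 errors, correct 0 errors

2


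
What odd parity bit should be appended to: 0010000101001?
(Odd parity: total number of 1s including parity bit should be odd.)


Number of 1s in data: 4
Parity bit: 1

1


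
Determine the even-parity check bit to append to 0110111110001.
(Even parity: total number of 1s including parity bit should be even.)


Number of 1s in data: 8
Parity bit: 0

0


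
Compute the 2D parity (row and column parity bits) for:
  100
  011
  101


Row parities: 100
Column parities: 010

Row P: 100, Col P: 010, Corner: 1


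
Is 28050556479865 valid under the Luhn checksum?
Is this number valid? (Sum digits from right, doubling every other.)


Luhn sum = 69
69 mod 10 = 9

Invalid (Luhn sum mod 10 = 9)


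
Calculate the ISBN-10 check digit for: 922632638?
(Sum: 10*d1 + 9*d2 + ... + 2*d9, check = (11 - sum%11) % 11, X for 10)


Weighted sum: 243
243 mod 11 = 1

Check digit: X


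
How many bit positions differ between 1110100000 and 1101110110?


XOR: 0011010110
Count of 1s: 5

5


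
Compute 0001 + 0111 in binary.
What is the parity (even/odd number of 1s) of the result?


0001 = 1
0111 = 7
Sum = 8 = 1000
1s count = 1

odd parity (1 ones in 1000)


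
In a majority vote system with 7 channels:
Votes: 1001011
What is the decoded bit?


Ones: 4 out of 7
Threshold: 4

1 (4/7 voted 1)


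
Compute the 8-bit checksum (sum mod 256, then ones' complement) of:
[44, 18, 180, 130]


Sum = 372 mod 256 = 116
Complement = 139

139


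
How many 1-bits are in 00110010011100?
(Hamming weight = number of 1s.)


Counting 1s in 00110010011100

6


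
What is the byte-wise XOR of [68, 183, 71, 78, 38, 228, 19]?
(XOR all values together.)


XOR chain: 68 ^ 183 ^ 71 ^ 78 ^ 38 ^ 228 ^ 19 = 43

43


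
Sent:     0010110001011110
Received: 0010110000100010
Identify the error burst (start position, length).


XOR: 0000000001111100

Burst at position 9, length 5


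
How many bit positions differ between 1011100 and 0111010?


XOR: 1100110
Count of 1s: 4

4


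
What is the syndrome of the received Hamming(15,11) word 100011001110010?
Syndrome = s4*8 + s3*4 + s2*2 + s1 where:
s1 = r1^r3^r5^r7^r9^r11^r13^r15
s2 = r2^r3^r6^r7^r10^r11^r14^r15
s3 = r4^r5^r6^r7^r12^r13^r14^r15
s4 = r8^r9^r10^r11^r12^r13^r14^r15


s1=0, s2=0, s3=1, s4=0

Syndrome = 4 (error at position 4)


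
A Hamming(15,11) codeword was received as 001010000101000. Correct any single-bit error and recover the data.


Syndrome = 0: no error detected

Data: 11000101000 (no errors)


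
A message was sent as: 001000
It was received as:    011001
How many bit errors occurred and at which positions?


XOR: 010001

2 error(s) at position(s): 1, 5


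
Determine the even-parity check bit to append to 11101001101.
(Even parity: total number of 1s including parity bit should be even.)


Number of 1s in data: 7
Parity bit: 1

1


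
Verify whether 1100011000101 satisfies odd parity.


Number of 1s: 6

No, parity error (6 ones)


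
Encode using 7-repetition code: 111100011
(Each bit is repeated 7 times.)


Each bit -> 7 copies

111111111111111111111111111100000000000000000000011111111111111


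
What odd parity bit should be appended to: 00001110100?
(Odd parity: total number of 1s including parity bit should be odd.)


Number of 1s in data: 4
Parity bit: 1

1


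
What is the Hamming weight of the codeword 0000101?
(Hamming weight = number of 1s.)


Counting 1s in 0000101

2


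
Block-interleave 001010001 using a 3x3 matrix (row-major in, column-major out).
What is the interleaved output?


Matrix:
  001
  010
  001
Read columns: 000010101

000010101


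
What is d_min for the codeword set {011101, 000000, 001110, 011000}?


Comparing all pairs, minimum distance: 2
Can detect 1 errors, correct 0 errors

2


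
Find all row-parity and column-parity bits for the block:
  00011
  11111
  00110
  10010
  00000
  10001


Row parities: 010000
Column parities: 11001

Row P: 010000, Col P: 11001, Corner: 1


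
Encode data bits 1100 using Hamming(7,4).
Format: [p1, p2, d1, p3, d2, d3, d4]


Parity bits: p1=0, p2=1, p3=1

0111100


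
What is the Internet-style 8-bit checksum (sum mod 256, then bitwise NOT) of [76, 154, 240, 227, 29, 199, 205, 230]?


Sum = 1360 mod 256 = 80
Complement = 175

175


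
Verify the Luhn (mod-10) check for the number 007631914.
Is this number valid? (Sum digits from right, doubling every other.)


Luhn sum = 30
30 mod 10 = 0

Valid (Luhn sum mod 10 = 0)


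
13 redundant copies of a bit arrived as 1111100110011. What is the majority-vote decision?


Ones: 9 out of 13
Threshold: 7

1 (9/13 voted 1)


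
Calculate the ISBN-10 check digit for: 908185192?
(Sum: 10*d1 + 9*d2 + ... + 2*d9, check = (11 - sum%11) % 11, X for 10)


Weighted sum: 269
269 mod 11 = 5

Check digit: 6


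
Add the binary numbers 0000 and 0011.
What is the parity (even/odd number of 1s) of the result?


0000 = 0
0011 = 3
Sum = 3 = 11
1s count = 2

even parity (2 ones in 11)


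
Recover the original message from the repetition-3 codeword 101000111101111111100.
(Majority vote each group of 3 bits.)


Groups: 101, 000, 111, 101, 111, 111, 100
Majority votes: 1011110

1011110


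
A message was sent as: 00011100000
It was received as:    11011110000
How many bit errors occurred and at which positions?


XOR: 11000010000

3 error(s) at position(s): 0, 1, 6


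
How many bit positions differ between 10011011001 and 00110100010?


XOR: 10101111011
Count of 1s: 8

8


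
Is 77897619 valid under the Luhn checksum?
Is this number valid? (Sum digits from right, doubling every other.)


Luhn sum = 50
50 mod 10 = 0

Valid (Luhn sum mod 10 = 0)


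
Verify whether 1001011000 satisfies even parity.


Number of 1s: 4

Yes, parity is correct (4 ones)


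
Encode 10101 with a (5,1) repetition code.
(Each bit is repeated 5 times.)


Each bit -> 5 copies

1111100000111110000011111


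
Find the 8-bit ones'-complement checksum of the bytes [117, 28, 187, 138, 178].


Sum = 648 mod 256 = 136
Complement = 119

119


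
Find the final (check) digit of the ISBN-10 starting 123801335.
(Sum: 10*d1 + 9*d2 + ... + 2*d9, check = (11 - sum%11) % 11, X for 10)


Weighted sum: 144
144 mod 11 = 1

Check digit: X


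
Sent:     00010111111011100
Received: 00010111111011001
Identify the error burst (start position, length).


XOR: 00000000000000101

Burst at position 14, length 3


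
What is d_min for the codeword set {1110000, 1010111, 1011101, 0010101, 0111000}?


Comparing all pairs, minimum distance: 2
Can detect 1 errors, correct 0 errors

2


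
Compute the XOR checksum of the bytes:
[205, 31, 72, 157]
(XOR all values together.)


XOR chain: 205 ^ 31 ^ 72 ^ 157 = 7

7


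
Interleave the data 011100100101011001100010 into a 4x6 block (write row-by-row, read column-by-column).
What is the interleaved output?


Matrix:
  011100
  100101
  011001
  100010
Read columns: 010110101010110000010110

010110101010110000010110


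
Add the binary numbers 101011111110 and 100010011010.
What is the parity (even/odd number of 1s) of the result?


101011111110 = 2814
100010011010 = 2202
Sum = 5016 = 1001110011000
1s count = 6

even parity (6 ones in 1001110011000)


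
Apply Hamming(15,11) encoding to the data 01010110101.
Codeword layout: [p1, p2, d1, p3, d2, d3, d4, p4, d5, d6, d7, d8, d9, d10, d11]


Parity bits: p1=1, p2=0, p3=0, p4=0

100010100110101


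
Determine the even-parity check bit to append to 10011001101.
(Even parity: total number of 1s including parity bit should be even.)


Number of 1s in data: 6
Parity bit: 0

0


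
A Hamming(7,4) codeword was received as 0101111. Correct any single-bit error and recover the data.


Syndrome = 2: error at position 2

Data: 0111 (corrected bit 2)


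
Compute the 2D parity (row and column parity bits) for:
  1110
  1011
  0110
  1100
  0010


Row parities: 11001
Column parities: 1101

Row P: 11001, Col P: 1101, Corner: 1


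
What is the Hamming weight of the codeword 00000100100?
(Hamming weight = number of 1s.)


Counting 1s in 00000100100

2


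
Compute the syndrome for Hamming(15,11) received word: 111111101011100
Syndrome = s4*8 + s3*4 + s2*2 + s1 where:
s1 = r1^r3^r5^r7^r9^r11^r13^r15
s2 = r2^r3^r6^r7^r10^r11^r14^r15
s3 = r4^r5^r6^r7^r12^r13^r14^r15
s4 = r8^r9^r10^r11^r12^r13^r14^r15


s1=1, s2=1, s3=0, s4=0

Syndrome = 3 (error at position 3)


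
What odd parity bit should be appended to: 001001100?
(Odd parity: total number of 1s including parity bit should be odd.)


Number of 1s in data: 3
Parity bit: 0

0


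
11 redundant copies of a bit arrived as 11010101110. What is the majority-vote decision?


Ones: 7 out of 11
Threshold: 6

1 (7/11 voted 1)


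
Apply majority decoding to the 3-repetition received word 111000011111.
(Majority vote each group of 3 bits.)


Groups: 111, 000, 011, 111
Majority votes: 1011

1011


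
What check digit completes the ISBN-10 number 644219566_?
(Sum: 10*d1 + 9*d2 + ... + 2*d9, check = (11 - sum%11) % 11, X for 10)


Weighted sum: 243
243 mod 11 = 1

Check digit: X


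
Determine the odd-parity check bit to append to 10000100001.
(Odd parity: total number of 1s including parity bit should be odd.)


Number of 1s in data: 3
Parity bit: 0

0


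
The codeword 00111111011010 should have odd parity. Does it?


Number of 1s: 9

Yes, parity is correct (9 ones)


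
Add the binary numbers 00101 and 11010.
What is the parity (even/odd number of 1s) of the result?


00101 = 5
11010 = 26
Sum = 31 = 11111
1s count = 5

odd parity (5 ones in 11111)


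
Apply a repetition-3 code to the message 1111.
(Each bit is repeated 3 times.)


Each bit -> 3 copies

111111111111


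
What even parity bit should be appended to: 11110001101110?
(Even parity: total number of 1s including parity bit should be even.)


Number of 1s in data: 9
Parity bit: 1

1


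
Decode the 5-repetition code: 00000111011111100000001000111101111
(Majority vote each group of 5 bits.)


Groups: 00000, 11101, 11111, 00000, 00100, 01111, 01111
Majority votes: 0110011

0110011


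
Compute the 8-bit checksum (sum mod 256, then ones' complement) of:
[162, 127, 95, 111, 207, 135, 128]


Sum = 965 mod 256 = 197
Complement = 58

58


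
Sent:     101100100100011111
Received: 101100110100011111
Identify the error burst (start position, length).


XOR: 000000010000000000

Burst at position 7, length 1


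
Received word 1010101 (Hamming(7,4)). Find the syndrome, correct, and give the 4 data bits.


Syndrome = 0: no error detected

Data: 1101 (no errors)


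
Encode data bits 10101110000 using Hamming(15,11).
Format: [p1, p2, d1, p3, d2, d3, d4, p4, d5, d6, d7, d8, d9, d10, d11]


Parity bits: p1=1, p2=0, p3=1, p4=1

101101011110000


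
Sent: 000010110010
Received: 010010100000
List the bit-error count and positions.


XOR: 010000010010

3 error(s) at position(s): 1, 7, 10


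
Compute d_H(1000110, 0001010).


XOR: 1001100
Count of 1s: 3

3


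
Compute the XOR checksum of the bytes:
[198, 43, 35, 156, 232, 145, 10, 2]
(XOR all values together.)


XOR chain: 198 ^ 43 ^ 35 ^ 156 ^ 232 ^ 145 ^ 10 ^ 2 = 35

35


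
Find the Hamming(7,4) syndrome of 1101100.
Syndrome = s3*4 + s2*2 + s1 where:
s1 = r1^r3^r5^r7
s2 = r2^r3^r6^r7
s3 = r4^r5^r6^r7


s1=0, s2=1, s3=0

Syndrome = 2 (error at position 2)


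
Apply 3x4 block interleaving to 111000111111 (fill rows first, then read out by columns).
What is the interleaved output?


Matrix:
  1110
  0011
  1111
Read columns: 101101111011

101101111011


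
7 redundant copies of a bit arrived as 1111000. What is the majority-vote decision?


Ones: 4 out of 7
Threshold: 4

1 (4/7 voted 1)


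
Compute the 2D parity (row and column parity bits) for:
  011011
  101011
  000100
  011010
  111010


Row parities: 00110
Column parities: 010100

Row P: 00110, Col P: 010100, Corner: 0


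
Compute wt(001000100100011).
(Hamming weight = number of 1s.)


Counting 1s in 001000100100011

5


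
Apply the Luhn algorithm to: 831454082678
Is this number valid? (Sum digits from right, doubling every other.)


Luhn sum = 52
52 mod 10 = 2

Invalid (Luhn sum mod 10 = 2)


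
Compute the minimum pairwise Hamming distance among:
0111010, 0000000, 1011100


Comparing all pairs, minimum distance: 4
Can detect 3 errors, correct 1 errors

4


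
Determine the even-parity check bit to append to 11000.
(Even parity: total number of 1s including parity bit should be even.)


Number of 1s in data: 2
Parity bit: 0

0


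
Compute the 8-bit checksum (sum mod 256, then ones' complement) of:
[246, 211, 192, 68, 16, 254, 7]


Sum = 994 mod 256 = 226
Complement = 29

29


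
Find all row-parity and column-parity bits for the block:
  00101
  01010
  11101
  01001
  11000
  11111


Row parities: 000001
Column parities: 11100

Row P: 000001, Col P: 11100, Corner: 1


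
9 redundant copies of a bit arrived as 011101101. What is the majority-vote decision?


Ones: 6 out of 9
Threshold: 5

1 (6/9 voted 1)


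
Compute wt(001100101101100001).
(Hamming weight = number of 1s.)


Counting 1s in 001100101101100001

8


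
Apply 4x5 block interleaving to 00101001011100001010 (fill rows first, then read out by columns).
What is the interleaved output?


Matrix:
  00101
  00101
  11000
  01010
Read columns: 00100011110000011100

00100011110000011100


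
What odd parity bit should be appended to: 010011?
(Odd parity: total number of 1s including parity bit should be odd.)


Number of 1s in data: 3
Parity bit: 0

0


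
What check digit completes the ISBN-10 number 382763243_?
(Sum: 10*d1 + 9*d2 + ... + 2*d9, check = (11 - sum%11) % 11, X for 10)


Weighted sum: 244
244 mod 11 = 2

Check digit: 9


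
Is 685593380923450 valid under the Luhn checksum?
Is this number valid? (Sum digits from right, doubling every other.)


Luhn sum = 66
66 mod 10 = 6

Invalid (Luhn sum mod 10 = 6)


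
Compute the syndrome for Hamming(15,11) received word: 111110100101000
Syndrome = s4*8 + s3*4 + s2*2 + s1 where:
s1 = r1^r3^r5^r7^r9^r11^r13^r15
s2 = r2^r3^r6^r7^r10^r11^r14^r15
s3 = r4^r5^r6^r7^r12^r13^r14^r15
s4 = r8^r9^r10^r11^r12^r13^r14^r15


s1=0, s2=0, s3=0, s4=0

Syndrome = 0 (no error)


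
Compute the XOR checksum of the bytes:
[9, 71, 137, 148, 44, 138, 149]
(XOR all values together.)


XOR chain: 9 ^ 71 ^ 137 ^ 148 ^ 44 ^ 138 ^ 149 = 96

96


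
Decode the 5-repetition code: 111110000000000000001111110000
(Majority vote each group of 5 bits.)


Groups: 11111, 00000, 00000, 00000, 11111, 10000
Majority votes: 100010

100010


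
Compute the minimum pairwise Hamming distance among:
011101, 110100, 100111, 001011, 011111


Comparing all pairs, minimum distance: 1
Can detect 0 errors, correct 0 errors

1


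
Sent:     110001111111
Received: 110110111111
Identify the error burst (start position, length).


XOR: 000111000000

Burst at position 3, length 3


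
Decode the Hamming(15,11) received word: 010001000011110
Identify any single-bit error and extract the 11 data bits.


Syndrome = 0: no error detected

Data: 00100011110 (no errors)


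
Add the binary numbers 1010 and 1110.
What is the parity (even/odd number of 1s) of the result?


1010 = 10
1110 = 14
Sum = 24 = 11000
1s count = 2

even parity (2 ones in 11000)


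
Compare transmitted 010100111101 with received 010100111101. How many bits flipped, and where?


XOR: 000000000000

0 errors (received matches sent)


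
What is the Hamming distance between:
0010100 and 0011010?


XOR: 0001110
Count of 1s: 3

3


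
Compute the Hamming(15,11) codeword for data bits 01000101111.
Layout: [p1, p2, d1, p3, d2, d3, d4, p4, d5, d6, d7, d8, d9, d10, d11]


Parity bits: p1=1, p2=1, p3=1, p4=1

110110010101111


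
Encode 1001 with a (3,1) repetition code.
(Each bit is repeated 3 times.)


Each bit -> 3 copies

111000000111


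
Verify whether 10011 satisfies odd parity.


Number of 1s: 3

Yes, parity is correct (3 ones)


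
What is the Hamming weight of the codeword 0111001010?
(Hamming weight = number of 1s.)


Counting 1s in 0111001010

5


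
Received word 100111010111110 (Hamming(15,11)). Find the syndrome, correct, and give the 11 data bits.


Syndrome = 0: no error detected

Data: 01100111110 (no errors)


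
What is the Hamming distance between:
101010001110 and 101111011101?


XOR: 000101010011
Count of 1s: 5

5


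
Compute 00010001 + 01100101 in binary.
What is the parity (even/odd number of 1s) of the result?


00010001 = 17
01100101 = 101
Sum = 118 = 1110110
1s count = 5

odd parity (5 ones in 1110110)


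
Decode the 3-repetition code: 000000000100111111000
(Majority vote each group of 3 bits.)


Groups: 000, 000, 000, 100, 111, 111, 000
Majority votes: 0000110

0000110


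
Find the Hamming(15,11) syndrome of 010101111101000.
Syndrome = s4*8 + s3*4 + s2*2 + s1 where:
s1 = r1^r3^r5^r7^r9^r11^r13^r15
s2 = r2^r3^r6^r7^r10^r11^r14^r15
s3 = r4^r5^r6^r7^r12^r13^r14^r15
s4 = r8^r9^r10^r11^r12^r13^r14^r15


s1=0, s2=0, s3=0, s4=0

Syndrome = 0 (no error)


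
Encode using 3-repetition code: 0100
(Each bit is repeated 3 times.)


Each bit -> 3 copies

000111000000


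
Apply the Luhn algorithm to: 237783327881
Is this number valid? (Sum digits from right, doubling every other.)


Luhn sum = 58
58 mod 10 = 8

Invalid (Luhn sum mod 10 = 8)


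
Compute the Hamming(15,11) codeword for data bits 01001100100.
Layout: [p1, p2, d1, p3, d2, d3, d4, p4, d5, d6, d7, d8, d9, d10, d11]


Parity bits: p1=1, p2=1, p3=0, p4=1

110010011100100


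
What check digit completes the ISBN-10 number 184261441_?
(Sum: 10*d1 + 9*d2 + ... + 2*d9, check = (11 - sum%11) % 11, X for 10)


Weighted sum: 199
199 mod 11 = 1

Check digit: X


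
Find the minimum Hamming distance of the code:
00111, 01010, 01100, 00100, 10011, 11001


Comparing all pairs, minimum distance: 1
Can detect 0 errors, correct 0 errors

1


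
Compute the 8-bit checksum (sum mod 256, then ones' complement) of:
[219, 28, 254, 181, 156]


Sum = 838 mod 256 = 70
Complement = 185

185


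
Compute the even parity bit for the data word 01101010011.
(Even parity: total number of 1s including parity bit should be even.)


Number of 1s in data: 6
Parity bit: 0

0


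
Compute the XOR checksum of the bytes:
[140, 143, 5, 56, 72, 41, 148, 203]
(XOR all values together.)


XOR chain: 140 ^ 143 ^ 5 ^ 56 ^ 72 ^ 41 ^ 148 ^ 203 = 0

0


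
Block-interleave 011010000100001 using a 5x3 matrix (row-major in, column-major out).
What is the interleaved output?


Matrix:
  011
  010
  000
  100
  001
Read columns: 000101100010001

000101100010001


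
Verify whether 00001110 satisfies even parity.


Number of 1s: 3

No, parity error (3 ones)


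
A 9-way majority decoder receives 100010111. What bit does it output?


Ones: 5 out of 9
Threshold: 5

1 (5/9 voted 1)


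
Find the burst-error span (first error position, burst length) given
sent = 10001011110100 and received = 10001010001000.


XOR: 00000001111100

Burst at position 7, length 5


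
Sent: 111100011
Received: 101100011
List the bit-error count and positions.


XOR: 010000000

1 error(s) at position(s): 1


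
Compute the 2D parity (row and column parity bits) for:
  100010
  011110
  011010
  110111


Row parities: 0011
Column parities: 010001

Row P: 0011, Col P: 010001, Corner: 0


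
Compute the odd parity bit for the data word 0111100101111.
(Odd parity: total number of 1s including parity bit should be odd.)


Number of 1s in data: 9
Parity bit: 0

0


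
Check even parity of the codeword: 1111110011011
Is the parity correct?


Number of 1s: 10

Yes, parity is correct (10 ones)


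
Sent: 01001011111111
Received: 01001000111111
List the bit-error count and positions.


XOR: 00000011000000

2 error(s) at position(s): 6, 7


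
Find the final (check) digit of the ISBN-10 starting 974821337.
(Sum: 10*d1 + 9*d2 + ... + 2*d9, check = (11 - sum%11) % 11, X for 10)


Weighted sum: 293
293 mod 11 = 7

Check digit: 4


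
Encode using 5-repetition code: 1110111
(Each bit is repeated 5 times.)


Each bit -> 5 copies

11111111111111100000111111111111111


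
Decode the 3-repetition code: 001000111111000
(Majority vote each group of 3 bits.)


Groups: 001, 000, 111, 111, 000
Majority votes: 00110

00110


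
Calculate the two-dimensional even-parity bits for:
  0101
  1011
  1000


Row parities: 011
Column parities: 0110

Row P: 011, Col P: 0110, Corner: 0


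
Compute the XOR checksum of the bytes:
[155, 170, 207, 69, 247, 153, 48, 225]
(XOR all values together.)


XOR chain: 155 ^ 170 ^ 207 ^ 69 ^ 247 ^ 153 ^ 48 ^ 225 = 4

4


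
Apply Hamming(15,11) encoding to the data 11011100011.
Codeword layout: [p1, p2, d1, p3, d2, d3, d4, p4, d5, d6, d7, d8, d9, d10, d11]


Parity bits: p1=1, p2=1, p3=0, p4=0

111010101100011


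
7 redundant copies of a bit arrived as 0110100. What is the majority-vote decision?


Ones: 3 out of 7
Threshold: 4

0 (3/7 voted 1)


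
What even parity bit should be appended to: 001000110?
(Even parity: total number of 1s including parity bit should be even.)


Number of 1s in data: 3
Parity bit: 1

1


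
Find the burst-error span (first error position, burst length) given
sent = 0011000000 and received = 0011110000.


XOR: 0000110000

Burst at position 4, length 2


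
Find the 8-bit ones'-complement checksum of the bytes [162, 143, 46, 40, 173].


Sum = 564 mod 256 = 52
Complement = 203

203


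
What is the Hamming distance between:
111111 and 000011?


XOR: 111100
Count of 1s: 4

4


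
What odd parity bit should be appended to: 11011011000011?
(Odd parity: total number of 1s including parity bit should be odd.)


Number of 1s in data: 8
Parity bit: 1

1


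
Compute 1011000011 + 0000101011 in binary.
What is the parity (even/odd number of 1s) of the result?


1011000011 = 707
0000101011 = 43
Sum = 750 = 1011101110
1s count = 7

odd parity (7 ones in 1011101110)


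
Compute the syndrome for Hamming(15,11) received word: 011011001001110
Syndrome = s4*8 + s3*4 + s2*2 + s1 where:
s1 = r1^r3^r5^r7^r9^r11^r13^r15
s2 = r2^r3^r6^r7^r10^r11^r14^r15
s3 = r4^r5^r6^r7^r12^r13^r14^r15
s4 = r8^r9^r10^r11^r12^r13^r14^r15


s1=0, s2=0, s3=1, s4=0

Syndrome = 4 (error at position 4)
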